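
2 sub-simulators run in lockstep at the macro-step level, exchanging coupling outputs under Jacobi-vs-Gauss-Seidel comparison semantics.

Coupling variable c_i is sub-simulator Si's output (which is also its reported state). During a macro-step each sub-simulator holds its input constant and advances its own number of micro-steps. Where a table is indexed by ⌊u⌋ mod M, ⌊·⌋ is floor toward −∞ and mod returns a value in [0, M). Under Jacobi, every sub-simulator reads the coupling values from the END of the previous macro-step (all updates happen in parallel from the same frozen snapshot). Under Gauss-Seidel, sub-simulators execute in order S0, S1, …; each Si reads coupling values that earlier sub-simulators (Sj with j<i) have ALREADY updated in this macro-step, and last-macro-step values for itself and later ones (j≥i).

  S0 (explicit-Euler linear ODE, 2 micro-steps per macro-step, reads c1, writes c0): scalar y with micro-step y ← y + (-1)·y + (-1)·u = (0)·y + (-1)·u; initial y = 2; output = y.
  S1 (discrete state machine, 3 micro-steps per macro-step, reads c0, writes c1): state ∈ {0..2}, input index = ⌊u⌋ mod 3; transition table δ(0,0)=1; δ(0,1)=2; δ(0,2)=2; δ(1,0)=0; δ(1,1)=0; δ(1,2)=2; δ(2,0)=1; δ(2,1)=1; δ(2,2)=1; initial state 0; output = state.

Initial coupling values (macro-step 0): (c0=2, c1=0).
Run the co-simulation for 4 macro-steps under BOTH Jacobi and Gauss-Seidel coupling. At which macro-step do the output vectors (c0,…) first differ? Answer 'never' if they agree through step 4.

first divergence at macro-step: 1

[Jacobi] macro 1: S0 reads c1=0 → after 2×micro: 0; S1 reads c0=2 → after 3×micro: 2 ⇒ (c0=0, c1=2)
[Jacobi] macro 2: S0 reads c1=2 → after 2×micro: -2; S1 reads c0=0 → after 3×micro: 1 ⇒ (c0=-2, c1=1)
[Jacobi] macro 3: S0 reads c1=1 → after 2×micro: -1; S1 reads c0=-2 → after 3×micro: 1 ⇒ (c0=-1, c1=1)
[Jacobi] macro 4: S0 reads c1=1 → after 2×micro: -1; S1 reads c0=-1 → after 3×micro: 2 ⇒ (c0=-1, c1=2)
[Gauss-Seidel] macro 1: S0 reads c1=0 → after 2×micro: 0; S1 reads c0=0 → after 3×micro: 1 ⇒ (c0=0, c1=1)
[Gauss-Seidel] macro 2: S0 reads c1=1 → after 2×micro: -1; S1 reads c0=-1 → after 3×micro: 2 ⇒ (c0=-1, c1=2)
[Gauss-Seidel] macro 3: S0 reads c1=2 → after 2×micro: -2; S1 reads c0=-2 → after 3×micro: 2 ⇒ (c0=-2, c1=2)
[Gauss-Seidel] macro 4: S0 reads c1=2 → after 2×micro: -2; S1 reads c0=-2 → after 3×micro: 2 ⇒ (c0=-2, c1=2)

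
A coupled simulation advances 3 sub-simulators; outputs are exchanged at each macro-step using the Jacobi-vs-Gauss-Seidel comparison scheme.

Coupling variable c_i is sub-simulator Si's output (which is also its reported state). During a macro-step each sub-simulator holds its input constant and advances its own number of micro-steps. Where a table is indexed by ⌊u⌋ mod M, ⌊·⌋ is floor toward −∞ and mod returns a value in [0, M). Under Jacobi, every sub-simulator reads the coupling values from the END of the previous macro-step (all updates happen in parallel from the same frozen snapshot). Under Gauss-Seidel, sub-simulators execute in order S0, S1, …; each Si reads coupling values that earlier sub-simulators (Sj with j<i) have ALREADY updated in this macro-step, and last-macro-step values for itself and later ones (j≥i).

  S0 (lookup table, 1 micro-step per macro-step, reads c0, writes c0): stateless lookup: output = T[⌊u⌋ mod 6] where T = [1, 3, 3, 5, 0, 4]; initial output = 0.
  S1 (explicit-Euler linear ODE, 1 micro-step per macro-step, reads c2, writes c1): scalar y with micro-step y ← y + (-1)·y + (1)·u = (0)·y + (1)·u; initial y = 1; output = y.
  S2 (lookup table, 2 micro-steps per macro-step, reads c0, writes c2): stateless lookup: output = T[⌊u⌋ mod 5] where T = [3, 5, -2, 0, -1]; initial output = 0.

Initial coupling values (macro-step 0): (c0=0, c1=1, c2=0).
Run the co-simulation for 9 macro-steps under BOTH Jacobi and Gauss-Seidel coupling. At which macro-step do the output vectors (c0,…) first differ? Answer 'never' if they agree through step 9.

[Jacobi] macro 1: S0 reads c0=0 → after 1×micro: 1; S1 reads c2=0 → after 1×micro: 0; S2 reads c0=0 → after 2×micro: 3 ⇒ (c0=1, c1=0, c2=3)
[Jacobi] macro 2: S0 reads c0=1 → after 1×micro: 3; S1 reads c2=3 → after 1×micro: 3; S2 reads c0=1 → after 2×micro: 5 ⇒ (c0=3, c1=3, c2=5)
[Jacobi] macro 3: S0 reads c0=3 → after 1×micro: 5; S1 reads c2=5 → after 1×micro: 5; S2 reads c0=3 → after 2×micro: 0 ⇒ (c0=5, c1=5, c2=0)
[Jacobi] macro 4: S0 reads c0=5 → after 1×micro: 4; S1 reads c2=0 → after 1×micro: 0; S2 reads c0=5 → after 2×micro: 3 ⇒ (c0=4, c1=0, c2=3)
[Jacobi] macro 5: S0 reads c0=4 → after 1×micro: 0; S1 reads c2=3 → after 1×micro: 3; S2 reads c0=4 → after 2×micro: -1 ⇒ (c0=0, c1=3, c2=-1)
[Jacobi] macro 6: S0 reads c0=0 → after 1×micro: 1; S1 reads c2=-1 → after 1×micro: -1; S2 reads c0=0 → after 2×micro: 3 ⇒ (c0=1, c1=-1, c2=3)
[Jacobi] macro 7: S0 reads c0=1 → after 1×micro: 3; S1 reads c2=3 → after 1×micro: 3; S2 reads c0=1 → after 2×micro: 5 ⇒ (c0=3, c1=3, c2=5)
[Jacobi] macro 8: S0 reads c0=3 → after 1×micro: 5; S1 reads c2=5 → after 1×micro: 5; S2 reads c0=3 → after 2×micro: 0 ⇒ (c0=5, c1=5, c2=0)
[Jacobi] macro 9: S0 reads c0=5 → after 1×micro: 4; S1 reads c2=0 → after 1×micro: 0; S2 reads c0=5 → after 2×micro: 3 ⇒ (c0=4, c1=0, c2=3)
[Gauss-Seidel] macro 1: S0 reads c0=0 → after 1×micro: 1; S1 reads c2=0 → after 1×micro: 0; S2 reads c0=1 → after 2×micro: 5 ⇒ (c0=1, c1=0, c2=5)
[Gauss-Seidel] macro 2: S0 reads c0=1 → after 1×micro: 3; S1 reads c2=5 → after 1×micro: 5; S2 reads c0=3 → after 2×micro: 0 ⇒ (c0=3, c1=5, c2=0)
[Gauss-Seidel] macro 3: S0 reads c0=3 → after 1×micro: 5; S1 reads c2=0 → after 1×micro: 0; S2 reads c0=5 → after 2×micro: 3 ⇒ (c0=5, c1=0, c2=3)
[Gauss-Seidel] macro 4: S0 reads c0=5 → after 1×micro: 4; S1 reads c2=3 → after 1×micro: 3; S2 reads c0=4 → after 2×micro: -1 ⇒ (c0=4, c1=3, c2=-1)
[Gauss-Seidel] macro 5: S0 reads c0=4 → after 1×micro: 0; S1 reads c2=-1 → after 1×micro: -1; S2 reads c0=0 → after 2×micro: 3 ⇒ (c0=0, c1=-1, c2=3)
[Gauss-Seidel] macro 6: S0 reads c0=0 → after 1×micro: 1; S1 reads c2=3 → after 1×micro: 3; S2 reads c0=1 → after 2×micro: 5 ⇒ (c0=1, c1=3, c2=5)
[Gauss-Seidel] macro 7: S0 reads c0=1 → after 1×micro: 3; S1 reads c2=5 → after 1×micro: 5; S2 reads c0=3 → after 2×micro: 0 ⇒ (c0=3, c1=5, c2=0)
[Gauss-Seidel] macro 8: S0 reads c0=3 → after 1×micro: 5; S1 reads c2=0 → after 1×micro: 0; S2 reads c0=5 → after 2×micro: 3 ⇒ (c0=5, c1=0, c2=3)
[Gauss-Seidel] macro 9: S0 reads c0=5 → after 1×micro: 4; S1 reads c2=3 → after 1×micro: 3; S2 reads c0=4 → after 2×micro: -1 ⇒ (c0=4, c1=3, c2=-1)

first divergence at macro-step: 1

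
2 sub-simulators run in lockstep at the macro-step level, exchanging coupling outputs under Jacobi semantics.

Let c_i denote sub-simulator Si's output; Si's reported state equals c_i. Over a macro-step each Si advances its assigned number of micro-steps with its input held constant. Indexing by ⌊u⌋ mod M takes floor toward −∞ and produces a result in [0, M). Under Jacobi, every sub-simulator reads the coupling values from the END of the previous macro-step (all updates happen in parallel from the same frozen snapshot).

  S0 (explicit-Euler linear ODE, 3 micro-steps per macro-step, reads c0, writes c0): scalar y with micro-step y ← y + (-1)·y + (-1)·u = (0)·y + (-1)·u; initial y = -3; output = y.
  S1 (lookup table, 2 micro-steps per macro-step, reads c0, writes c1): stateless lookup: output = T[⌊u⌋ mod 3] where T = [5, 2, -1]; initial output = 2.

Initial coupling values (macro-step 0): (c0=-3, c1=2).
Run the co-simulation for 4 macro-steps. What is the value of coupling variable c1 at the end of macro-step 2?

macro 1: S0 reads c0=-3 → after 3×micro: 3; S1 reads c0=-3 → after 2×micro: 5 ⇒ (c0=3, c1=5)
macro 2: S0 reads c0=3 → after 3×micro: -3; S1 reads c0=3 → after 2×micro: 5 ⇒ (c0=-3, c1=5)
macro 3: S0 reads c0=-3 → after 3×micro: 3; S1 reads c0=-3 → after 2×micro: 5 ⇒ (c0=3, c1=5)
macro 4: S0 reads c0=3 → after 3×micro: -3; S1 reads c0=3 → after 2×micro: 5 ⇒ (c0=-3, c1=5)

c1 at macro-step 2 = 5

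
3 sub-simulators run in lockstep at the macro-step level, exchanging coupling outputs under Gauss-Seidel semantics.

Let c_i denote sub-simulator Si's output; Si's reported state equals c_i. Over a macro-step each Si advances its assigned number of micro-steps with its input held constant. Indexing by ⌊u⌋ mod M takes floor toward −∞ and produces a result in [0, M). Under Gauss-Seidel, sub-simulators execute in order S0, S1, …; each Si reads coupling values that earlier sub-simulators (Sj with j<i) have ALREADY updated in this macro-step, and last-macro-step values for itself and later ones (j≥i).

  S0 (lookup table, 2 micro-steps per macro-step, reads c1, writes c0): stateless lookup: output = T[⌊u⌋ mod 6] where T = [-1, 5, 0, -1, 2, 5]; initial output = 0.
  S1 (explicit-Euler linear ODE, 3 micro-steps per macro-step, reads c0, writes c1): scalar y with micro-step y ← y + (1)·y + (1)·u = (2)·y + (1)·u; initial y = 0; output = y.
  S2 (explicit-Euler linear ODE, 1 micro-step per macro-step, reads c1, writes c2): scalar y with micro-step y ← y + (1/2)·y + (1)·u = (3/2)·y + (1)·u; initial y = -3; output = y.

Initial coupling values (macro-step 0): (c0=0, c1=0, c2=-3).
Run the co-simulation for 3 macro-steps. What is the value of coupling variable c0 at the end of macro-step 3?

c0 at macro-step 3 = -1

macro 1: S0 reads c1=0 → after 2×micro: -1; S1 reads c0=-1 → after 3×micro: -7; S2 reads c1=-7 → after 1×micro: -23/2 ⇒ (c0=-1, c1=-7, c2=-23/2)
macro 2: S0 reads c1=-7 → after 2×micro: 5; S1 reads c0=5 → after 3×micro: -21; S2 reads c1=-21 → after 1×micro: -153/4 ⇒ (c0=5, c1=-21, c2=-153/4)
macro 3: S0 reads c1=-21 → after 2×micro: -1; S1 reads c0=-1 → after 3×micro: -175; S2 reads c1=-175 → after 1×micro: -1859/8 ⇒ (c0=-1, c1=-175, c2=-1859/8)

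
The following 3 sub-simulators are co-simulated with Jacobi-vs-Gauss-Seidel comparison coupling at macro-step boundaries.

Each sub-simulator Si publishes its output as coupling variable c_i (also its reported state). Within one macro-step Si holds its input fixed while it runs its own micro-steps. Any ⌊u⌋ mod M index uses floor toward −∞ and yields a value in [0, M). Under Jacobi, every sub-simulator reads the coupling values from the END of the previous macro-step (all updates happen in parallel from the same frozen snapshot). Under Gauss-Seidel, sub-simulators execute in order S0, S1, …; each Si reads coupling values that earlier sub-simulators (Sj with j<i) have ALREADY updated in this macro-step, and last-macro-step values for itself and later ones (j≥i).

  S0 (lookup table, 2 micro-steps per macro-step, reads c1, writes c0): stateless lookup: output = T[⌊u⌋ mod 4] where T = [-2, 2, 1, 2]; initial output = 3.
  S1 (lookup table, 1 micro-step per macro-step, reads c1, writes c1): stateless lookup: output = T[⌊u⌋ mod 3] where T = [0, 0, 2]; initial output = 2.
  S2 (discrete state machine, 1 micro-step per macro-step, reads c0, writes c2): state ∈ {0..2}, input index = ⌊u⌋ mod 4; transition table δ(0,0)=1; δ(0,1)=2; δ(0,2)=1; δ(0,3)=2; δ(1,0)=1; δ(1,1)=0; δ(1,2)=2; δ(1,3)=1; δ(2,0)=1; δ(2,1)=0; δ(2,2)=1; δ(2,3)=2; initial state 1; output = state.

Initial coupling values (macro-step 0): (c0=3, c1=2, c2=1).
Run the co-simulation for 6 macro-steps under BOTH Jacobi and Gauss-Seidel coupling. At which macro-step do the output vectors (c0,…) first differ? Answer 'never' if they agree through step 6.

[Jacobi] macro 1: S0 reads c1=2 → after 2×micro: 1; S1 reads c1=2 → after 1×micro: 2; S2 reads c0=3 → after 1×micro: 1 ⇒ (c0=1, c1=2, c2=1)
[Jacobi] macro 2: S0 reads c1=2 → after 2×micro: 1; S1 reads c1=2 → after 1×micro: 2; S2 reads c0=1 → after 1×micro: 0 ⇒ (c0=1, c1=2, c2=0)
[Jacobi] macro 3: S0 reads c1=2 → after 2×micro: 1; S1 reads c1=2 → after 1×micro: 2; S2 reads c0=1 → after 1×micro: 2 ⇒ (c0=1, c1=2, c2=2)
[Jacobi] macro 4: S0 reads c1=2 → after 2×micro: 1; S1 reads c1=2 → after 1×micro: 2; S2 reads c0=1 → after 1×micro: 0 ⇒ (c0=1, c1=2, c2=0)
[Jacobi] macro 5: S0 reads c1=2 → after 2×micro: 1; S1 reads c1=2 → after 1×micro: 2; S2 reads c0=1 → after 1×micro: 2 ⇒ (c0=1, c1=2, c2=2)
[Jacobi] macro 6: S0 reads c1=2 → after 2×micro: 1; S1 reads c1=2 → after 1×micro: 2; S2 reads c0=1 → after 1×micro: 0 ⇒ (c0=1, c1=2, c2=0)
[Gauss-Seidel] macro 1: S0 reads c1=2 → after 2×micro: 1; S1 reads c1=2 → after 1×micro: 2; S2 reads c0=1 → after 1×micro: 0 ⇒ (c0=1, c1=2, c2=0)
[Gauss-Seidel] macro 2: S0 reads c1=2 → after 2×micro: 1; S1 reads c1=2 → after 1×micro: 2; S2 reads c0=1 → after 1×micro: 2 ⇒ (c0=1, c1=2, c2=2)
[Gauss-Seidel] macro 3: S0 reads c1=2 → after 2×micro: 1; S1 reads c1=2 → after 1×micro: 2; S2 reads c0=1 → after 1×micro: 0 ⇒ (c0=1, c1=2, c2=0)
[Gauss-Seidel] macro 4: S0 reads c1=2 → after 2×micro: 1; S1 reads c1=2 → after 1×micro: 2; S2 reads c0=1 → after 1×micro: 2 ⇒ (c0=1, c1=2, c2=2)
[Gauss-Seidel] macro 5: S0 reads c1=2 → after 2×micro: 1; S1 reads c1=2 → after 1×micro: 2; S2 reads c0=1 → after 1×micro: 0 ⇒ (c0=1, c1=2, c2=0)
[Gauss-Seidel] macro 6: S0 reads c1=2 → after 2×micro: 1; S1 reads c1=2 → after 1×micro: 2; S2 reads c0=1 → after 1×micro: 2 ⇒ (c0=1, c1=2, c2=2)

first divergence at macro-step: 1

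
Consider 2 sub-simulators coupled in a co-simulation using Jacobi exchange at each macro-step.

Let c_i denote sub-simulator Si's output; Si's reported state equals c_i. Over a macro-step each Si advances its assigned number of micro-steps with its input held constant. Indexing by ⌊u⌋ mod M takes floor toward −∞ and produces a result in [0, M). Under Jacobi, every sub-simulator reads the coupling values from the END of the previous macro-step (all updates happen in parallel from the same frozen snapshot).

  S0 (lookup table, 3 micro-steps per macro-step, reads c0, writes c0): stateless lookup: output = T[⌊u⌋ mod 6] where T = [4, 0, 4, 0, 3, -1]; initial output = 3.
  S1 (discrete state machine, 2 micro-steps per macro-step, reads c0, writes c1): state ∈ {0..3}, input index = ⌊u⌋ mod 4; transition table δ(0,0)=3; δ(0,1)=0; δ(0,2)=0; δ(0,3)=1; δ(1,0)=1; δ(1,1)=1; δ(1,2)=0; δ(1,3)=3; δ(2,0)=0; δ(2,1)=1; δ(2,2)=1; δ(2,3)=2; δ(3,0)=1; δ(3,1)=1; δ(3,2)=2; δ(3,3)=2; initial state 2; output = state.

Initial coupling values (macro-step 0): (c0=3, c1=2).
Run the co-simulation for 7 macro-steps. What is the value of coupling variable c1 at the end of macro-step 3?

macro 1: S0 reads c0=3 → after 3×micro: 0; S1 reads c0=3 → after 2×micro: 2 ⇒ (c0=0, c1=2)
macro 2: S0 reads c0=0 → after 3×micro: 4; S1 reads c0=0 → after 2×micro: 3 ⇒ (c0=4, c1=3)
macro 3: S0 reads c0=4 → after 3×micro: 3; S1 reads c0=4 → after 2×micro: 1 ⇒ (c0=3, c1=1)
macro 4: S0 reads c0=3 → after 3×micro: 0; S1 reads c0=3 → after 2×micro: 2 ⇒ (c0=0, c1=2)
macro 5: S0 reads c0=0 → after 3×micro: 4; S1 reads c0=0 → after 2×micro: 3 ⇒ (c0=4, c1=3)
macro 6: S0 reads c0=4 → after 3×micro: 3; S1 reads c0=4 → after 2×micro: 1 ⇒ (c0=3, c1=1)
macro 7: S0 reads c0=3 → after 3×micro: 0; S1 reads c0=3 → after 2×micro: 2 ⇒ (c0=0, c1=2)

c1 at macro-step 3 = 1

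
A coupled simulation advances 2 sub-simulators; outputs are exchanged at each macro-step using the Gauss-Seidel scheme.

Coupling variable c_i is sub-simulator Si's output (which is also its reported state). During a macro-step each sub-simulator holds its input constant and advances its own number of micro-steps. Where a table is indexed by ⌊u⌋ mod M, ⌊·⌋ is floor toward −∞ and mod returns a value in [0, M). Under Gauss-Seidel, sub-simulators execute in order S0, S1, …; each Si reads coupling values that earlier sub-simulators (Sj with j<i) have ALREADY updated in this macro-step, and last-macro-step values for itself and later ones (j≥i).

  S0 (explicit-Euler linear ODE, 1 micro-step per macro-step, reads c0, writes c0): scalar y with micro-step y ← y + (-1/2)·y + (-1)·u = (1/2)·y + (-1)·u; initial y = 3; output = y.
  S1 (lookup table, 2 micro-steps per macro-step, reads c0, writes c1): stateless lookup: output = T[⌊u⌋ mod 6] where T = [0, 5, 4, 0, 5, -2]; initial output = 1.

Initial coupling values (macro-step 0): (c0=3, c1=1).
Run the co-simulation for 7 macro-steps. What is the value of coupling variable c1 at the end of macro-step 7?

macro 1: S0 reads c0=3 → after 1×micro: -3/2; S1 reads c0=-3/2 → after 2×micro: 5 ⇒ (c0=-3/2, c1=5)
macro 2: S0 reads c0=-3/2 → after 1×micro: 3/4; S1 reads c0=3/4 → after 2×micro: 0 ⇒ (c0=3/4, c1=0)
macro 3: S0 reads c0=3/4 → after 1×micro: -3/8; S1 reads c0=-3/8 → after 2×micro: -2 ⇒ (c0=-3/8, c1=-2)
macro 4: S0 reads c0=-3/8 → after 1×micro: 3/16; S1 reads c0=3/16 → after 2×micro: 0 ⇒ (c0=3/16, c1=0)
macro 5: S0 reads c0=3/16 → after 1×micro: -3/32; S1 reads c0=-3/32 → after 2×micro: -2 ⇒ (c0=-3/32, c1=-2)
macro 6: S0 reads c0=-3/32 → after 1×micro: 3/64; S1 reads c0=3/64 → after 2×micro: 0 ⇒ (c0=3/64, c1=0)
macro 7: S0 reads c0=3/64 → after 1×micro: -3/128; S1 reads c0=-3/128 → after 2×micro: -2 ⇒ (c0=-3/128, c1=-2)

c1 at macro-step 7 = -2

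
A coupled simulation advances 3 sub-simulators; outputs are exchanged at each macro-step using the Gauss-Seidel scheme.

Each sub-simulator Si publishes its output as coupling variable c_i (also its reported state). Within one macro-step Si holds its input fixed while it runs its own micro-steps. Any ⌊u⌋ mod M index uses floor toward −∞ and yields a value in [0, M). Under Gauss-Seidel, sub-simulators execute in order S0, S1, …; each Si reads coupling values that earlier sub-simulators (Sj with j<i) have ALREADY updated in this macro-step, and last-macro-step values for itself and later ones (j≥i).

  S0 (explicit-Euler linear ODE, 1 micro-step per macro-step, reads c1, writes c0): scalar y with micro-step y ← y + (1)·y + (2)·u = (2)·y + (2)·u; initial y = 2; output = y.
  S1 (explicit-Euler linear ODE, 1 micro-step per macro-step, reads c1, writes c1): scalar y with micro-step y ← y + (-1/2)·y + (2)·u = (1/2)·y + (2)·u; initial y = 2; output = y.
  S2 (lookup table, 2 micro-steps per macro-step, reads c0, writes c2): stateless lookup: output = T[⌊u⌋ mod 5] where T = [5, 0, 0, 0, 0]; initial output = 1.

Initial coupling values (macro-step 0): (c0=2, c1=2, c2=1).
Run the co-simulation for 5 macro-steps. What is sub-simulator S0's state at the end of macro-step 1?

macro 1: S0 reads c1=2 → after 1×micro: 8; S1 reads c1=2 → after 1×micro: 5; S2 reads c0=8 → after 2×micro: 0 ⇒ (c0=8, c1=5, c2=0)
macro 2: S0 reads c1=5 → after 1×micro: 26; S1 reads c1=5 → after 1×micro: 25/2; S2 reads c0=26 → after 2×micro: 0 ⇒ (c0=26, c1=25/2, c2=0)
macro 3: S0 reads c1=25/2 → after 1×micro: 77; S1 reads c1=25/2 → after 1×micro: 125/4; S2 reads c0=77 → after 2×micro: 0 ⇒ (c0=77, c1=125/4, c2=0)
macro 4: S0 reads c1=125/4 → after 1×micro: 433/2; S1 reads c1=125/4 → after 1×micro: 625/8; S2 reads c0=433/2 → after 2×micro: 0 ⇒ (c0=433/2, c1=625/8, c2=0)
macro 5: S0 reads c1=625/8 → after 1×micro: 2357/4; S1 reads c1=625/8 → after 1×micro: 3125/16; S2 reads c0=2357/4 → after 2×micro: 0 ⇒ (c0=2357/4, c1=3125/16, c2=0)

S0 state at macro-step 1 = 8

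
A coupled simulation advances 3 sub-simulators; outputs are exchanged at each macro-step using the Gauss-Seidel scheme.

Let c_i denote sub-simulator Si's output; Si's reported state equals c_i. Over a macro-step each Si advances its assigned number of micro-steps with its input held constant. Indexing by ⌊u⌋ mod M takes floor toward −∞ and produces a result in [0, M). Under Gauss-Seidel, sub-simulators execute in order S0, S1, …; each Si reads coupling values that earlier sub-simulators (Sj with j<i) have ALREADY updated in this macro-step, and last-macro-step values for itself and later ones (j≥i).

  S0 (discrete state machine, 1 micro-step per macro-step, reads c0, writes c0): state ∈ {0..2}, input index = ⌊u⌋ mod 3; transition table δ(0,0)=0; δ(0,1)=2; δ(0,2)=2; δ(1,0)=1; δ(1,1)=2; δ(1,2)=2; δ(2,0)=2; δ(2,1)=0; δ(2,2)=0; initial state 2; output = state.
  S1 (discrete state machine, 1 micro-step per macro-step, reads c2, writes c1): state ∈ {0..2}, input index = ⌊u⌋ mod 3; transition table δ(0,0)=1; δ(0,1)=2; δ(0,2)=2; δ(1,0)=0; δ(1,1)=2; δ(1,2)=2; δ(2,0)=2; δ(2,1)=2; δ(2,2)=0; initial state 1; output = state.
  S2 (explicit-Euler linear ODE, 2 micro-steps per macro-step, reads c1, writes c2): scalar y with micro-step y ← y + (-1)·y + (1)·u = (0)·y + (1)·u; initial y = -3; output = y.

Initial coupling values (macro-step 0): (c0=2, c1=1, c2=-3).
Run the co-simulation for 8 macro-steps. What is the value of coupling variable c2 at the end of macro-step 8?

macro 1: S0 reads c0=2 → after 1×micro: 0; S1 reads c2=-3 → after 1×micro: 0; S2 reads c1=0 → after 2×micro: 0 ⇒ (c0=0, c1=0, c2=0)
macro 2: S0 reads c0=0 → after 1×micro: 0; S1 reads c2=0 → after 1×micro: 1; S2 reads c1=1 → after 2×micro: 1 ⇒ (c0=0, c1=1, c2=1)
macro 3: S0 reads c0=0 → after 1×micro: 0; S1 reads c2=1 → after 1×micro: 2; S2 reads c1=2 → after 2×micro: 2 ⇒ (c0=0, c1=2, c2=2)
macro 4: S0 reads c0=0 → after 1×micro: 0; S1 reads c2=2 → after 1×micro: 0; S2 reads c1=0 → after 2×micro: 0 ⇒ (c0=0, c1=0, c2=0)
macro 5: S0 reads c0=0 → after 1×micro: 0; S1 reads c2=0 → after 1×micro: 1; S2 reads c1=1 → after 2×micro: 1 ⇒ (c0=0, c1=1, c2=1)
macro 6: S0 reads c0=0 → after 1×micro: 0; S1 reads c2=1 → after 1×micro: 2; S2 reads c1=2 → after 2×micro: 2 ⇒ (c0=0, c1=2, c2=2)
macro 7: S0 reads c0=0 → after 1×micro: 0; S1 reads c2=2 → after 1×micro: 0; S2 reads c1=0 → after 2×micro: 0 ⇒ (c0=0, c1=0, c2=0)
macro 8: S0 reads c0=0 → after 1×micro: 0; S1 reads c2=0 → after 1×micro: 1; S2 reads c1=1 → after 2×micro: 1 ⇒ (c0=0, c1=1, c2=1)

c2 at macro-step 8 = 1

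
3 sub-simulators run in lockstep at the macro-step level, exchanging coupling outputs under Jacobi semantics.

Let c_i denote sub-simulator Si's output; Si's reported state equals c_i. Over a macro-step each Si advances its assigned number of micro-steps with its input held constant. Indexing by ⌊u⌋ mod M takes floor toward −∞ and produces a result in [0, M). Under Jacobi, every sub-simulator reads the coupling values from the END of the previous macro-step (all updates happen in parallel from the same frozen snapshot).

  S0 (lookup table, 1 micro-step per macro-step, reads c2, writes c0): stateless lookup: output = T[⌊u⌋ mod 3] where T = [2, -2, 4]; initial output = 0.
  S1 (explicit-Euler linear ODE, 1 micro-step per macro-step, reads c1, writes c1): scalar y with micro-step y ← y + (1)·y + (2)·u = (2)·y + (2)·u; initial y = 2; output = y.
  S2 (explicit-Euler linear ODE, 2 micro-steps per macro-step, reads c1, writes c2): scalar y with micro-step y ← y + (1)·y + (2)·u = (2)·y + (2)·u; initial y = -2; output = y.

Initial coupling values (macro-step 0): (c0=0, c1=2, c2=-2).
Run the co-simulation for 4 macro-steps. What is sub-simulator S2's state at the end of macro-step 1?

S2 state at macro-step 1 = 4

macro 1: S0 reads c2=-2 → after 1×micro: -2; S1 reads c1=2 → after 1×micro: 8; S2 reads c1=2 → after 2×micro: 4 ⇒ (c0=-2, c1=8, c2=4)
macro 2: S0 reads c2=4 → after 1×micro: -2; S1 reads c1=8 → after 1×micro: 32; S2 reads c1=8 → after 2×micro: 64 ⇒ (c0=-2, c1=32, c2=64)
macro 3: S0 reads c2=64 → after 1×micro: -2; S1 reads c1=32 → after 1×micro: 128; S2 reads c1=32 → after 2×micro: 448 ⇒ (c0=-2, c1=128, c2=448)
macro 4: S0 reads c2=448 → after 1×micro: -2; S1 reads c1=128 → after 1×micro: 512; S2 reads c1=128 → after 2×micro: 2560 ⇒ (c0=-2, c1=512, c2=2560)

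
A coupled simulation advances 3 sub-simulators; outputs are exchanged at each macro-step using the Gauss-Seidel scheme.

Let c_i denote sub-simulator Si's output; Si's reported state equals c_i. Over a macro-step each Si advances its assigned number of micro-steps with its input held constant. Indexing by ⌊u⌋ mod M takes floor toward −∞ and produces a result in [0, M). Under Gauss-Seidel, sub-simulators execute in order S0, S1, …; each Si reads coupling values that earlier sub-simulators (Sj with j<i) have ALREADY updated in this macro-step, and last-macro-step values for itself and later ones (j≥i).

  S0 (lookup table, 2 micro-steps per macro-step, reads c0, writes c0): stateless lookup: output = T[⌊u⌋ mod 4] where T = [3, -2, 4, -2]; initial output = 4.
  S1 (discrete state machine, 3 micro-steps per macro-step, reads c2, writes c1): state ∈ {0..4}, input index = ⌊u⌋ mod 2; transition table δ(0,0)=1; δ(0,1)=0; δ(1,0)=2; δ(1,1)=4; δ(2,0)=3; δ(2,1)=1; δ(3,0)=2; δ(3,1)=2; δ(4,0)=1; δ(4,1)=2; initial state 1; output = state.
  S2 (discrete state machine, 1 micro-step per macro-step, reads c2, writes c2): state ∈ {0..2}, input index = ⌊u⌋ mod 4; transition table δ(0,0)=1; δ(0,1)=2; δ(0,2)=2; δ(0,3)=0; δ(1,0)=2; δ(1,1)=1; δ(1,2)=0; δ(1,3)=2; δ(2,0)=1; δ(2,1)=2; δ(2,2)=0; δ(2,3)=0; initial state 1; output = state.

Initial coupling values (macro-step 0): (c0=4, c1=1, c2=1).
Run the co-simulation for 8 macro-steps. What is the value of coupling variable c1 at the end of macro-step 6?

macro 1: S0 reads c0=4 → after 2×micro: 3; S1 reads c2=1 → after 3×micro: 1; S2 reads c2=1 → after 1×micro: 1 ⇒ (c0=3, c1=1, c2=1)
macro 2: S0 reads c0=3 → after 2×micro: -2; S1 reads c2=1 → after 3×micro: 1; S2 reads c2=1 → after 1×micro: 1 ⇒ (c0=-2, c1=1, c2=1)
macro 3: S0 reads c0=-2 → after 2×micro: 4; S1 reads c2=1 → after 3×micro: 1; S2 reads c2=1 → after 1×micro: 1 ⇒ (c0=4, c1=1, c2=1)
macro 4: S0 reads c0=4 → after 2×micro: 3; S1 reads c2=1 → after 3×micro: 1; S2 reads c2=1 → after 1×micro: 1 ⇒ (c0=3, c1=1, c2=1)
macro 5: S0 reads c0=3 → after 2×micro: -2; S1 reads c2=1 → after 3×micro: 1; S2 reads c2=1 → after 1×micro: 1 ⇒ (c0=-2, c1=1, c2=1)
macro 6: S0 reads c0=-2 → after 2×micro: 4; S1 reads c2=1 → after 3×micro: 1; S2 reads c2=1 → after 1×micro: 1 ⇒ (c0=4, c1=1, c2=1)
macro 7: S0 reads c0=4 → after 2×micro: 3; S1 reads c2=1 → after 3×micro: 1; S2 reads c2=1 → after 1×micro: 1 ⇒ (c0=3, c1=1, c2=1)
macro 8: S0 reads c0=3 → after 2×micro: -2; S1 reads c2=1 → after 3×micro: 1; S2 reads c2=1 → after 1×micro: 1 ⇒ (c0=-2, c1=1, c2=1)

c1 at macro-step 6 = 1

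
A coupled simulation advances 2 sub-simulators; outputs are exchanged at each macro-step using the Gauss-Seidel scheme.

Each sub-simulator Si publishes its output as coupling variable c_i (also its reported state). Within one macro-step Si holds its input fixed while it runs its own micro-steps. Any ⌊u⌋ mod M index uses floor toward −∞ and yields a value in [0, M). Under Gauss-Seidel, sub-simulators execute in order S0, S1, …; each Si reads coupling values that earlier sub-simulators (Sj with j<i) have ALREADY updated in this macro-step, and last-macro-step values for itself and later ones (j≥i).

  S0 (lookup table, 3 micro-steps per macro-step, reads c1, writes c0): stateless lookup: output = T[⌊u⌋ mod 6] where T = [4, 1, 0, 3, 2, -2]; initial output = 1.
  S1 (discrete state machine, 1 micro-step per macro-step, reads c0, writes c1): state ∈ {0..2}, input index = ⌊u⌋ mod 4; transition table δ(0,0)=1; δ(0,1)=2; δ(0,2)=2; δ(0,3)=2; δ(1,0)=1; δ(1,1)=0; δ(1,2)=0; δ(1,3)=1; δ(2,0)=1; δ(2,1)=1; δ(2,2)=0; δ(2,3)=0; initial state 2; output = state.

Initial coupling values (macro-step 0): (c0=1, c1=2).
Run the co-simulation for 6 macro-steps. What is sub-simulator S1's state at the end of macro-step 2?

macro 1: S0 reads c1=2 → after 3×micro: 0; S1 reads c0=0 → after 1×micro: 1 ⇒ (c0=0, c1=1)
macro 2: S0 reads c1=1 → after 3×micro: 1; S1 reads c0=1 → after 1×micro: 0 ⇒ (c0=1, c1=0)
macro 3: S0 reads c1=0 → after 3×micro: 4; S1 reads c0=4 → after 1×micro: 1 ⇒ (c0=4, c1=1)
macro 4: S0 reads c1=1 → after 3×micro: 1; S1 reads c0=1 → after 1×micro: 0 ⇒ (c0=1, c1=0)
macro 5: S0 reads c1=0 → after 3×micro: 4; S1 reads c0=4 → after 1×micro: 1 ⇒ (c0=4, c1=1)
macro 6: S0 reads c1=1 → after 3×micro: 1; S1 reads c0=1 → after 1×micro: 0 ⇒ (c0=1, c1=0)

S1 state at macro-step 2 = 0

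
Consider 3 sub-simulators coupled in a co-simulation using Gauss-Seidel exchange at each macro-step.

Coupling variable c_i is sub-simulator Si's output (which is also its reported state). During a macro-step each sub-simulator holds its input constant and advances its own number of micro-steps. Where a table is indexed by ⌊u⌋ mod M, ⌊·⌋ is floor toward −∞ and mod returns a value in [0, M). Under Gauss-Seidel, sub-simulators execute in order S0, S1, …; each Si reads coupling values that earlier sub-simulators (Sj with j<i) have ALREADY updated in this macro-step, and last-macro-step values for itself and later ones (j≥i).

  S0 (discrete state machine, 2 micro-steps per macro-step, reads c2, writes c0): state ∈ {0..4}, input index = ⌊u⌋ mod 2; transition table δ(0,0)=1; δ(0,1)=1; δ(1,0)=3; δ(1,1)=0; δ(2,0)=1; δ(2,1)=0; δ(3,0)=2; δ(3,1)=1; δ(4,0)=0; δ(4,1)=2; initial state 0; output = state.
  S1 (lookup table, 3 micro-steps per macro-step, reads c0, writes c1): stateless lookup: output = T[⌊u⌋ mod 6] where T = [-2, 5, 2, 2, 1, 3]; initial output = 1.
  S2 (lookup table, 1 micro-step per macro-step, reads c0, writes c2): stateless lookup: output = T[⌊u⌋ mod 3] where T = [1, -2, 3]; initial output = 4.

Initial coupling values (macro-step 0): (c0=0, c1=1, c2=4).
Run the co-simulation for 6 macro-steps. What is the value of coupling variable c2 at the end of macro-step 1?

macro 1: S0 reads c2=4 → after 2×micro: 3; S1 reads c0=3 → after 3×micro: 2; S2 reads c0=3 → after 1×micro: 1 ⇒ (c0=3, c1=2, c2=1)
macro 2: S0 reads c2=1 → after 2×micro: 0; S1 reads c0=0 → after 3×micro: -2; S2 reads c0=0 → after 1×micro: 1 ⇒ (c0=0, c1=-2, c2=1)
macro 3: S0 reads c2=1 → after 2×micro: 0; S1 reads c0=0 → after 3×micro: -2; S2 reads c0=0 → after 1×micro: 1 ⇒ (c0=0, c1=-2, c2=1)
macro 4: S0 reads c2=1 → after 2×micro: 0; S1 reads c0=0 → after 3×micro: -2; S2 reads c0=0 → after 1×micro: 1 ⇒ (c0=0, c1=-2, c2=1)
macro 5: S0 reads c2=1 → after 2×micro: 0; S1 reads c0=0 → after 3×micro: -2; S2 reads c0=0 → after 1×micro: 1 ⇒ (c0=0, c1=-2, c2=1)
macro 6: S0 reads c2=1 → after 2×micro: 0; S1 reads c0=0 → after 3×micro: -2; S2 reads c0=0 → after 1×micro: 1 ⇒ (c0=0, c1=-2, c2=1)

c2 at macro-step 1 = 1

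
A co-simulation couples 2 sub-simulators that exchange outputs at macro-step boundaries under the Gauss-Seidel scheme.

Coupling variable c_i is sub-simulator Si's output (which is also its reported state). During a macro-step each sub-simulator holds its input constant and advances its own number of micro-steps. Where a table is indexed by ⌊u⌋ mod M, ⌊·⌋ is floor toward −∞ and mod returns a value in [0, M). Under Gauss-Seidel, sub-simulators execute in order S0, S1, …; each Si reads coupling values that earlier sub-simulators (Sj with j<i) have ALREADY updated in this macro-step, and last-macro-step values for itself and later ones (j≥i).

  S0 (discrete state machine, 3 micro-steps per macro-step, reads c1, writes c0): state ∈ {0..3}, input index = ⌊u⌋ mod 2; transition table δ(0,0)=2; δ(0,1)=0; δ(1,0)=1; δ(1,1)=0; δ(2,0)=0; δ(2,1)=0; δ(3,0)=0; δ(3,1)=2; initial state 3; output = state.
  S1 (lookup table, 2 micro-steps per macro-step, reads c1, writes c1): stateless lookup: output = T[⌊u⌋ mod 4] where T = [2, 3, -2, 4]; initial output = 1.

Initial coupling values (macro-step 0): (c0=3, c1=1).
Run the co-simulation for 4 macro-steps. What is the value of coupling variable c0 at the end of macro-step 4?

c0 at macro-step 4 = 0

macro 1: S0 reads c1=1 → after 3×micro: 0; S1 reads c1=1 → after 2×micro: 3 ⇒ (c0=0, c1=3)
macro 2: S0 reads c1=3 → after 3×micro: 0; S1 reads c1=3 → after 2×micro: 4 ⇒ (c0=0, c1=4)
macro 3: S0 reads c1=4 → after 3×micro: 2; S1 reads c1=4 → after 2×micro: 2 ⇒ (c0=2, c1=2)
macro 4: S0 reads c1=2 → after 3×micro: 0; S1 reads c1=2 → after 2×micro: -2 ⇒ (c0=0, c1=-2)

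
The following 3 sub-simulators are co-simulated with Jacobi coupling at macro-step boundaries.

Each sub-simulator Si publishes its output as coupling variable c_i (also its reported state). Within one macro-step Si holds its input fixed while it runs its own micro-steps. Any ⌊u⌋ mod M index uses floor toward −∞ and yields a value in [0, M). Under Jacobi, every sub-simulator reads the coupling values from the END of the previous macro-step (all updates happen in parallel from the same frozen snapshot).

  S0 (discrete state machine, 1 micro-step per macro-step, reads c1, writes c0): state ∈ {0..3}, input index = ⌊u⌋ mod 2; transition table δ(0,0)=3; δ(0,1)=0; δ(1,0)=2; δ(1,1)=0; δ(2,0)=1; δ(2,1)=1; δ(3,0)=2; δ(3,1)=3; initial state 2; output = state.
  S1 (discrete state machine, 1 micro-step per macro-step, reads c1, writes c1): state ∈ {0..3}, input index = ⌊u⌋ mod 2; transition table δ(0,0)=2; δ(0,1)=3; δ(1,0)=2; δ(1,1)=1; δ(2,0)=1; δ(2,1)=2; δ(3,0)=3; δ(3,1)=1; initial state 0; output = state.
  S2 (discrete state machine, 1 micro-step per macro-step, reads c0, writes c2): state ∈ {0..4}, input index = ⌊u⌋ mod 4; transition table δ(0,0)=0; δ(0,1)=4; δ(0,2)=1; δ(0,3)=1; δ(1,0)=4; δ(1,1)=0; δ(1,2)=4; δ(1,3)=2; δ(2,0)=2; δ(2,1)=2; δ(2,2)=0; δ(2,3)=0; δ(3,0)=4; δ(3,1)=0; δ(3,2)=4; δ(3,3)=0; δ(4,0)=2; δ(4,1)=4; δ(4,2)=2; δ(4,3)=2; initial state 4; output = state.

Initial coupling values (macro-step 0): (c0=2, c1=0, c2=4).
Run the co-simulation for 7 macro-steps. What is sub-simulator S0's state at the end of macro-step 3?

S0 state at macro-step 3 = 1

macro 1: S0 reads c1=0 → after 1×micro: 1; S1 reads c1=0 → after 1×micro: 2; S2 reads c0=2 → after 1×micro: 2 ⇒ (c0=1, c1=2, c2=2)
macro 2: S0 reads c1=2 → after 1×micro: 2; S1 reads c1=2 → after 1×micro: 1; S2 reads c0=1 → after 1×micro: 2 ⇒ (c0=2, c1=1, c2=2)
macro 3: S0 reads c1=1 → after 1×micro: 1; S1 reads c1=1 → after 1×micro: 1; S2 reads c0=2 → after 1×micro: 0 ⇒ (c0=1, c1=1, c2=0)
macro 4: S0 reads c1=1 → after 1×micro: 0; S1 reads c1=1 → after 1×micro: 1; S2 reads c0=1 → after 1×micro: 4 ⇒ (c0=0, c1=1, c2=4)
macro 5: S0 reads c1=1 → after 1×micro: 0; S1 reads c1=1 → after 1×micro: 1; S2 reads c0=0 → after 1×micro: 2 ⇒ (c0=0, c1=1, c2=2)
macro 6: S0 reads c1=1 → after 1×micro: 0; S1 reads c1=1 → after 1×micro: 1; S2 reads c0=0 → after 1×micro: 2 ⇒ (c0=0, c1=1, c2=2)
macro 7: S0 reads c1=1 → after 1×micro: 0; S1 reads c1=1 → after 1×micro: 1; S2 reads c0=0 → after 1×micro: 2 ⇒ (c0=0, c1=1, c2=2)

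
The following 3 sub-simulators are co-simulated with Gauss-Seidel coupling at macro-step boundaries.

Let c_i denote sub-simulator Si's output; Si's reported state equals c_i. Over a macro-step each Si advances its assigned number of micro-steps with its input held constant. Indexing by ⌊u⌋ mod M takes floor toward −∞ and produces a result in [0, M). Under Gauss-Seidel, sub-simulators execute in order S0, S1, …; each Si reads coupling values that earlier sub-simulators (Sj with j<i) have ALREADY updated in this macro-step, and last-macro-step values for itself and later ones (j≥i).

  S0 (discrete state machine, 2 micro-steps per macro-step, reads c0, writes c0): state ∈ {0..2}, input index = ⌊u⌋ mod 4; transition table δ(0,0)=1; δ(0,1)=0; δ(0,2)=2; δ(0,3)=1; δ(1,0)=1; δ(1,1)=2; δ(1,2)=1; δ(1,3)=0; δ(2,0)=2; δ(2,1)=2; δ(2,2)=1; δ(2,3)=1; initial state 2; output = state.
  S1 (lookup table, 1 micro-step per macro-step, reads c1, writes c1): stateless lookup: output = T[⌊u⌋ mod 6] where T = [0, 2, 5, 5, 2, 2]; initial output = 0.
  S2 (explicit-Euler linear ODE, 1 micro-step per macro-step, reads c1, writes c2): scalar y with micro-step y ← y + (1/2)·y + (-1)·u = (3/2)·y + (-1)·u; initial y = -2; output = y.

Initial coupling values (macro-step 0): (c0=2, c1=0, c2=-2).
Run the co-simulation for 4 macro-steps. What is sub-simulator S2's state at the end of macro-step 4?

S2 state at macro-step 4 = -81/8

macro 1: S0 reads c0=2 → after 2×micro: 1; S1 reads c1=0 → after 1×micro: 0; S2 reads c1=0 → after 1×micro: -3 ⇒ (c0=1, c1=0, c2=-3)
macro 2: S0 reads c0=1 → after 2×micro: 2; S1 reads c1=0 → after 1×micro: 0; S2 reads c1=0 → after 1×micro: -9/2 ⇒ (c0=2, c1=0, c2=-9/2)
macro 3: S0 reads c0=2 → after 2×micro: 1; S1 reads c1=0 → after 1×micro: 0; S2 reads c1=0 → after 1×micro: -27/4 ⇒ (c0=1, c1=0, c2=-27/4)
macro 4: S0 reads c0=1 → after 2×micro: 2; S1 reads c1=0 → after 1×micro: 0; S2 reads c1=0 → after 1×micro: -81/8 ⇒ (c0=2, c1=0, c2=-81/8)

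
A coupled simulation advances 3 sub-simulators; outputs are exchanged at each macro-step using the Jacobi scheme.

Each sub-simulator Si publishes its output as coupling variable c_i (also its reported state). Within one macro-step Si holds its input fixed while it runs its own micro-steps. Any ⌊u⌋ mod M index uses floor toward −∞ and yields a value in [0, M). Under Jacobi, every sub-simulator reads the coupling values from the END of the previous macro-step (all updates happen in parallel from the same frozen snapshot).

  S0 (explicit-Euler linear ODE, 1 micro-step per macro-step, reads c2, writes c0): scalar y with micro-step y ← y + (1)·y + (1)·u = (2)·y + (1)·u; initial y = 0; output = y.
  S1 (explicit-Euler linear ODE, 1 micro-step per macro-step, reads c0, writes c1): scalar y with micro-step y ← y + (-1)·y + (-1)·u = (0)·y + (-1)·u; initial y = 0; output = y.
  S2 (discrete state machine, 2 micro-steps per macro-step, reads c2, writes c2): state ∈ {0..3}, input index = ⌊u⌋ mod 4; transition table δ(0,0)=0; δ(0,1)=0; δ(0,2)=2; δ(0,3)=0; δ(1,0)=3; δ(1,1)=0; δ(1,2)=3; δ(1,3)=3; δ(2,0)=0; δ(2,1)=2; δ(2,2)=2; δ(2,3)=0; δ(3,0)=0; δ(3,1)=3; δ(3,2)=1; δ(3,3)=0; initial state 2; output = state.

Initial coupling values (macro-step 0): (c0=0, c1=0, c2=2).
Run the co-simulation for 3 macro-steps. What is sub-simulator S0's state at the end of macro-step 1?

macro 1: S0 reads c2=2 → after 1×micro: 2; S1 reads c0=0 → after 1×micro: 0; S2 reads c2=2 → after 2×micro: 2 ⇒ (c0=2, c1=0, c2=2)
macro 2: S0 reads c2=2 → after 1×micro: 6; S1 reads c0=2 → after 1×micro: -2; S2 reads c2=2 → after 2×micro: 2 ⇒ (c0=6, c1=-2, c2=2)
macro 3: S0 reads c2=2 → after 1×micro: 14; S1 reads c0=6 → after 1×micro: -6; S2 reads c2=2 → after 2×micro: 2 ⇒ (c0=14, c1=-6, c2=2)

S0 state at macro-step 1 = 2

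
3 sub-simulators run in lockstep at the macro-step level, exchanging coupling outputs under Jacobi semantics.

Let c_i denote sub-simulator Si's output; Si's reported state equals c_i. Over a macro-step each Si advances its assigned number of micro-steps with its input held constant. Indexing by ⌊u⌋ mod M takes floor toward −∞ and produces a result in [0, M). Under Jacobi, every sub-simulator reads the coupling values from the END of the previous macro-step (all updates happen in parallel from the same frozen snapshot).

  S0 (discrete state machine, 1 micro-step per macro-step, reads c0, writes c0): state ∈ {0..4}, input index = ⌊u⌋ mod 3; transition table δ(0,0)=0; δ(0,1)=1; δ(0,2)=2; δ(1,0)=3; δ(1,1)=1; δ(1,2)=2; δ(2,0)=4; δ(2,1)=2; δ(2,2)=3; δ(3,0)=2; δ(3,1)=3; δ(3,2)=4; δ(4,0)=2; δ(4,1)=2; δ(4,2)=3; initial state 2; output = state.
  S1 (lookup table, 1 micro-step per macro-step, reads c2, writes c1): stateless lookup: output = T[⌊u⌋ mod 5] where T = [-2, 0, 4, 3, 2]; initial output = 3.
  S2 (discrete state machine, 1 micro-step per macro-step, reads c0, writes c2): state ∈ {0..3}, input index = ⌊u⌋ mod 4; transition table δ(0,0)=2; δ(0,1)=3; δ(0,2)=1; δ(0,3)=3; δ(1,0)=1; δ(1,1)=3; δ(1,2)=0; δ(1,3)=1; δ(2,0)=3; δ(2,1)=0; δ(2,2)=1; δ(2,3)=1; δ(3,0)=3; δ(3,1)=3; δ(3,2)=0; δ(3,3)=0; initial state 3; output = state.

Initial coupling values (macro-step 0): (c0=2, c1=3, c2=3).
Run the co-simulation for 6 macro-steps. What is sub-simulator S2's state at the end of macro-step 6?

S2 state at macro-step 6 = 3

macro 1: S0 reads c0=2 → after 1×micro: 3; S1 reads c2=3 → after 1×micro: 3; S2 reads c0=2 → after 1×micro: 0 ⇒ (c0=3, c1=3, c2=0)
macro 2: S0 reads c0=3 → after 1×micro: 2; S1 reads c2=0 → after 1×micro: -2; S2 reads c0=3 → after 1×micro: 3 ⇒ (c0=2, c1=-2, c2=3)
macro 3: S0 reads c0=2 → after 1×micro: 3; S1 reads c2=3 → after 1×micro: 3; S2 reads c0=2 → after 1×micro: 0 ⇒ (c0=3, c1=3, c2=0)
macro 4: S0 reads c0=3 → after 1×micro: 2; S1 reads c2=0 → after 1×micro: -2; S2 reads c0=3 → after 1×micro: 3 ⇒ (c0=2, c1=-2, c2=3)
macro 5: S0 reads c0=2 → after 1×micro: 3; S1 reads c2=3 → after 1×micro: 3; S2 reads c0=2 → after 1×micro: 0 ⇒ (c0=3, c1=3, c2=0)
macro 6: S0 reads c0=3 → after 1×micro: 2; S1 reads c2=0 → after 1×micro: -2; S2 reads c0=3 → after 1×micro: 3 ⇒ (c0=2, c1=-2, c2=3)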